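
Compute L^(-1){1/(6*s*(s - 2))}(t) exp(t)*sinh(t)/6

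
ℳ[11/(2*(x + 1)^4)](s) 11*gamma(s)*gamma(4 - s)/12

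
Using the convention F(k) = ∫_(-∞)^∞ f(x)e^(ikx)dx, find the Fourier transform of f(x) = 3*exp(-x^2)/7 3*sqrt(pi)*exp(-k^2/4)/7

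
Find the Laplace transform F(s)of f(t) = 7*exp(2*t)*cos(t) 7*(s - 2)/((s - 2)^2 + 1)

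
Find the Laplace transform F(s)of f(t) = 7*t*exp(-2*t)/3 7/(3*(s + 2)^2)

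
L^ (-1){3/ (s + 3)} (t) 3*exp (-3*t)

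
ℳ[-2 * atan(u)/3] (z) pi * sec(pi * z/2)/(3 * z)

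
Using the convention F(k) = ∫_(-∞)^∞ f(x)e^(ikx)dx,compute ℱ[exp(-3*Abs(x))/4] 3/(2*(k^2 + 9))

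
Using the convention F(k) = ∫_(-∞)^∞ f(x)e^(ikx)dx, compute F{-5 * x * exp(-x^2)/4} -5 * I * sqrt(pi) * k * exp(-k^2/4)/8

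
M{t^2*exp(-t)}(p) gamma(p + 2)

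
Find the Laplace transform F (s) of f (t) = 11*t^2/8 11/ (4*s^3) 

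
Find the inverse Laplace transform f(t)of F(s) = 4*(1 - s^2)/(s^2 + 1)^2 -4*t*cos(t)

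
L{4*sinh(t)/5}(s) 4/(5*(s^2 - 1))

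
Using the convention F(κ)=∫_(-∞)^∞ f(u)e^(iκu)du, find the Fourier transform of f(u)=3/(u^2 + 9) pi * exp(-3 * Abs(κ))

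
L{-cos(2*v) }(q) -q/(q^2 + 4) 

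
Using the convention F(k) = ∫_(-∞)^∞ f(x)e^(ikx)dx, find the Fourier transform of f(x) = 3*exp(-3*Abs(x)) 18/(k^2+9)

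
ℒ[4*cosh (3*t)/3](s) 4*s/ (3*(s^2-9))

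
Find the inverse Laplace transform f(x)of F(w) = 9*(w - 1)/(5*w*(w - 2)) 9*exp(x)*cosh(x)/5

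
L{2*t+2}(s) 2/s+2/s^2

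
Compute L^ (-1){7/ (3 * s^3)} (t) 7 * t^2/6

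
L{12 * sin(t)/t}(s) 12 * atan(1/s)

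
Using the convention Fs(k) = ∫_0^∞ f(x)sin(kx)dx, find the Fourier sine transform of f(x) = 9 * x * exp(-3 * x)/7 54 * k/(7 * (k^2 + 9)^2)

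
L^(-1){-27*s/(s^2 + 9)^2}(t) -9*t*sin(3*t)/2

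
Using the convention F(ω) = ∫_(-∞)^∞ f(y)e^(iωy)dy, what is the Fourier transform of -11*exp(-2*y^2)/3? -11*sqrt(2)*sqrt(pi)*exp(-ω^2/8)/6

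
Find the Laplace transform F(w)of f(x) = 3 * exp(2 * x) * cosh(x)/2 3 * (w - 2)/(2 * ((w - 2)^2 - 1))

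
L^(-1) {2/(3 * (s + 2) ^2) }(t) 2 * t * exp(-2 * t) /3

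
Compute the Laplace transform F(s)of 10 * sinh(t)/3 10/(3 * (s^2 - 1))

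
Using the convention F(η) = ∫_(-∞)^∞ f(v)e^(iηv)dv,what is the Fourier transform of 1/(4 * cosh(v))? pi/(4 * cosh(pi * η/2))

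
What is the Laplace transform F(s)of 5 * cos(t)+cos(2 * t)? 5 * s/(s^2+1)+s/(s^2+4)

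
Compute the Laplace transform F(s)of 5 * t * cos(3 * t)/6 5 * (s^2-9)/(6 * (s^2 + 9)^2)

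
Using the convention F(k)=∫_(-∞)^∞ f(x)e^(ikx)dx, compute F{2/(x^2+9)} 2*pi*exp(-3*Abs(k))/3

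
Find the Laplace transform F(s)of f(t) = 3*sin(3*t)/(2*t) 3*atan(3/s)/2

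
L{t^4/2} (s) 12/s^5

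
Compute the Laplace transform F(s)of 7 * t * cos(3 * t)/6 7 * (s^2 - 9)/(6 * (s^2 + 9)^2)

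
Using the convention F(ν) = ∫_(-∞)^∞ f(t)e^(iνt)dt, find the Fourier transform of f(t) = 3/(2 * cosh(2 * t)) 3 * pi/(4 * cosh(pi * ν/4))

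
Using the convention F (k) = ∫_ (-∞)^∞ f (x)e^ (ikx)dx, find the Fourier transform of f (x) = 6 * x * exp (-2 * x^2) 3 * sqrt (2) * I * sqrt (pi) * k * exp (-k^2/8)/4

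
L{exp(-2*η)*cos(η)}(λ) (λ + 2)/((λ + 2)^2 + 1)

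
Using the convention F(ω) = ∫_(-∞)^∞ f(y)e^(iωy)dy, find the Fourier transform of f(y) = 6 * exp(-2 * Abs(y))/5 24/(5 * (ω^2 + 4))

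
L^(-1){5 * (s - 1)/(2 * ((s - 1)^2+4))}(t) 5 * exp(t) * cos(2 * t)/2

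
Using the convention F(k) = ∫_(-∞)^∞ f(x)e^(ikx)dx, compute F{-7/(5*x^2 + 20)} -7*pi*exp(-2*Abs(k))/10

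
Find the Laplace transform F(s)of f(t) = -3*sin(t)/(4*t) -3*atan(1/s)/4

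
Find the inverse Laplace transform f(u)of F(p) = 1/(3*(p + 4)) exp(-4*u)/3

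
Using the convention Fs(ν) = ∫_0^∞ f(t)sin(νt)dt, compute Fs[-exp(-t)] -ν/(ν^2 + 1)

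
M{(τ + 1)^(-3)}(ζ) pi*(ζ - 2)*(ζ - 1)/(2*sin(pi*ζ))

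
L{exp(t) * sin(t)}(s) 1/((s - 1)^2 + 1)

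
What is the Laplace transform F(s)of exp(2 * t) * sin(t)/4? 1/(4 * ((s - 2)^2 + 1))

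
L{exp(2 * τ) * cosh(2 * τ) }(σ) (σ - 2) /(σ * (σ - 4) ) 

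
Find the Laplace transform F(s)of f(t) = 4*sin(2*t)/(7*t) 4*atan(2/s)/7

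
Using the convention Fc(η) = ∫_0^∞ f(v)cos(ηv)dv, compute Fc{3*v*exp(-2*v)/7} 3*(4 - η^2)/(7*(η^2 + 4)^2)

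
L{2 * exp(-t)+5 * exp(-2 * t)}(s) 2/(s+1)+5/(s+2)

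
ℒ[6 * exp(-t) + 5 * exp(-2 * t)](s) 6/(s + 1) + 5/(s + 2)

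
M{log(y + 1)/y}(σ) -pi * csc(pi * σ)/(σ - 1)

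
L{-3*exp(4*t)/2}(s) -3/(2*s - 8)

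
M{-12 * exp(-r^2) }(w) -6 * gamma(w/2) 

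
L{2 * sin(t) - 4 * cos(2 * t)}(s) 2/(s^2 + 1) - 4 * s/(s^2 + 4)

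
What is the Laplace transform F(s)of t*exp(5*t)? (s - 5)^(-2)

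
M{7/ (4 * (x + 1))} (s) 7 * pi * csc (pi * s)/4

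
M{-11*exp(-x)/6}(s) -11*gamma(s)/6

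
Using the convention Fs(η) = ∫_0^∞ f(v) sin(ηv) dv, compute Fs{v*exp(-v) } 2*η/(η^2 + 1) ^2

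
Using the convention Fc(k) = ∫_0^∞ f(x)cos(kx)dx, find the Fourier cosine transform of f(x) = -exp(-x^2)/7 -sqrt(pi) * exp(-k^2/4)/14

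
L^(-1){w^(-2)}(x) x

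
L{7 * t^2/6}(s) 7/(3 * s^3)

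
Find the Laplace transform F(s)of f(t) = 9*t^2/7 18/(7*s^3)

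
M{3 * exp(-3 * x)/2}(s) 3^(1 - s) * gamma(s)/2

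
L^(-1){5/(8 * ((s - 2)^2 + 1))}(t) 5 * exp(2 * t) * sin(t)/8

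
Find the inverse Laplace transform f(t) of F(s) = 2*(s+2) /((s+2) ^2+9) 2*exp(-2*t)*cos(3*t) 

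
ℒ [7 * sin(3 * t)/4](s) 21/(4 * (s^2 + 9))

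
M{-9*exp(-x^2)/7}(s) -9*gamma(s/2)/14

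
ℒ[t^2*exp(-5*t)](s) 2/(s + 5)^3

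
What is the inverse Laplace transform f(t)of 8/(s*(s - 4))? 4*exp(2*t)*sinh(2*t)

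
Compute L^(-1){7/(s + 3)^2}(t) 7 * t * exp(-3 * t)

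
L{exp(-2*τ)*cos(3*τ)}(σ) (σ + 2)/((σ + 2)^2 + 9)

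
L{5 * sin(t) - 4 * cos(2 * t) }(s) 5/(s^2 + 1) - 4 * s/(s^2 + 4) 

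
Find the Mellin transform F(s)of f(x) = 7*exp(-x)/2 7*gamma(s)/2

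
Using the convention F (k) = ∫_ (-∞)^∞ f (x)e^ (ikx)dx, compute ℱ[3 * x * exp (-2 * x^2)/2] 3 * sqrt (2) * I * sqrt (pi) * k * exp (-k^2/8)/16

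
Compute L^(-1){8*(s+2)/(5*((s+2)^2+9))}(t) 8*exp(-2*t)*cos(3*t)/5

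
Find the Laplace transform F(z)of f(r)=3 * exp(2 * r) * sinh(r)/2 3/(2 * ((z - 2)^2 - 1))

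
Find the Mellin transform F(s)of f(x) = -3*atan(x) 3*pi*sec(pi*s/2)/(2*s)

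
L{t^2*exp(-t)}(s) 2/(s + 1)^3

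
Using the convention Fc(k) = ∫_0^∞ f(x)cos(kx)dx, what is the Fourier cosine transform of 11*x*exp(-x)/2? 11*(1 - k^2)/(2*(k^2 + 1)^2)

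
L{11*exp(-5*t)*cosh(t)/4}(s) 11*(s + 5)/(4*((s + 5)^2 - 1))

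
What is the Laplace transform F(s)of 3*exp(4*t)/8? 3/(8*(s - 4))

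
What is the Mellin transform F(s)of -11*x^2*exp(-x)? -11*gamma(s + 2)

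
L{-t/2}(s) -1/(2 * s^2)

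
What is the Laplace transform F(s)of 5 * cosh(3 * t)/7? 5 * s/(7 * (s^2 - 9))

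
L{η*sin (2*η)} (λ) 4*λ/ (λ^2 + 4)^2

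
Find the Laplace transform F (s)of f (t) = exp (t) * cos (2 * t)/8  (s - 1)/ (8 * ( (s - 1)^2 + 4))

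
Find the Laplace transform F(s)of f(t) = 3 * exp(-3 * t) 3/(s + 3)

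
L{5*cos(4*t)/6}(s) 5*s/(6*(s^2 + 16))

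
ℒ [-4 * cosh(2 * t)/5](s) -4 * s/(5 * s^2 - 20)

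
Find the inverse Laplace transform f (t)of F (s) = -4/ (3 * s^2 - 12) -2 * sinh (2 * t)/3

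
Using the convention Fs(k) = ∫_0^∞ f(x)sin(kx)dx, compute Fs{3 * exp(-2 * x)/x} 3 * atan(k/2)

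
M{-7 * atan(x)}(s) 7 * pi * sec(pi * s/2)/(2 * s)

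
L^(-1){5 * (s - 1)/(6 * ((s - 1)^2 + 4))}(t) 5 * exp(t) * cos(2 * t)/6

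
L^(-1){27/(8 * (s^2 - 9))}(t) 9 * sinh(3 * t)/8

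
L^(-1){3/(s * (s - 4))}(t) 3 * exp(2 * t) * sinh(2 * t)/2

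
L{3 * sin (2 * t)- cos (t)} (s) 6/ (s^2+4)- s/ (s^2+1)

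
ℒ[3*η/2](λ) 3/(2*λ^2)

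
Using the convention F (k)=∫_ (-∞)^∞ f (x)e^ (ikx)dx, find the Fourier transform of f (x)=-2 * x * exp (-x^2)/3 -I * sqrt (pi) * k * exp (-k^2/4)/3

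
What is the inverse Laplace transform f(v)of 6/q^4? v^3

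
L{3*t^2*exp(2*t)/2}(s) 3/(s - 2)^3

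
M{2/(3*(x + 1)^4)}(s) gamma(s)*gamma(4 - s)/9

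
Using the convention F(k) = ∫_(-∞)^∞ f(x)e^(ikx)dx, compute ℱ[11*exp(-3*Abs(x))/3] 22/(k^2 + 9)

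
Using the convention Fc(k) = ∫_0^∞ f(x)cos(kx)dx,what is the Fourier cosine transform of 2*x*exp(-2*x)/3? 2*(4 - k^2)/(3*(k^2 + 4)^2)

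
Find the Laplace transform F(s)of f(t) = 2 2/s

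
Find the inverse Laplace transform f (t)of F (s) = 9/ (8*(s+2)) 9*exp (-2*t)/8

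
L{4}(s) 4/s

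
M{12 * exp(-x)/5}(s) 12 * gamma(s)/5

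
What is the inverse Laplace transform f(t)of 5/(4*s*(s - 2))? 5*exp(t)*sinh(t)/4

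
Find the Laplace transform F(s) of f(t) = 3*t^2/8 3/(4*s^3) 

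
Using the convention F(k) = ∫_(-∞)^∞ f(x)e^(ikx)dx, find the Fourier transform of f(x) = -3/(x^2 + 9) -pi*exp(-3*Abs(k))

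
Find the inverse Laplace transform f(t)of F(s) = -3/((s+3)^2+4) -3*exp(-3*t)*sin(2*t)/2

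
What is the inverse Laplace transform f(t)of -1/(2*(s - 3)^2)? -t*exp(3*t)/2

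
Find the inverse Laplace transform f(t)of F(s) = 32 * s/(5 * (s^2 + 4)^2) 8 * t * sin(2 * t)/5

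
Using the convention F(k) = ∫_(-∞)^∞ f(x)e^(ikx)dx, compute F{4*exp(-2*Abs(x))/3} 16/(3*(k^2+4))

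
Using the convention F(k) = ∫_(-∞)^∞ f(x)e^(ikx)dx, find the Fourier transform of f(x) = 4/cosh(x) 4*pi/cosh(pi*k/2)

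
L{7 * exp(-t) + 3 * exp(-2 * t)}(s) 7/(s + 1) + 3/(s + 2)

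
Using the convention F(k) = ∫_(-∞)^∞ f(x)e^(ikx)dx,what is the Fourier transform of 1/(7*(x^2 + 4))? pi*exp(-2*Abs(k))/14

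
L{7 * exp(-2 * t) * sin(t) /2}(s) 7/(2 * ((s+2) ^2+1) ) 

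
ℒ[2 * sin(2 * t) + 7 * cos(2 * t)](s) 7 * s/(s^2 + 4) + 4/(s^2 + 4)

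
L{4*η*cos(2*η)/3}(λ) 4*(λ^2 - 4)/(3*(λ^2 + 4)^2)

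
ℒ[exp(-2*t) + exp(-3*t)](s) 1/(s + 2) + 1/(s + 3)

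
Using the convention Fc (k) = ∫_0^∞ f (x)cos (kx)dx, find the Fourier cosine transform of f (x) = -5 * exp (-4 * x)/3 -20/ (3 * k^2 + 48)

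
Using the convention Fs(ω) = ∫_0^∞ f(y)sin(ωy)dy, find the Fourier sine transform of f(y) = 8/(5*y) 4*pi/5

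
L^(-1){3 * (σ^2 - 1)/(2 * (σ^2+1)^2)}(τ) 3 * τ * cos(τ)/2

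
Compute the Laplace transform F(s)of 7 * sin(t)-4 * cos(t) 7/(s^2 + 1)-4 * s/(s^2 + 1)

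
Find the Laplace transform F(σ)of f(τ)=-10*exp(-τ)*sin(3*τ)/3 -10/((σ + 1)^2 + 9)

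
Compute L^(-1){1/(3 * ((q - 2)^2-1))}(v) exp(2 * v) * sinh(v)/3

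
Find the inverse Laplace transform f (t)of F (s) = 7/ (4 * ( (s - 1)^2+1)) 7 * exp (t) * sin (t)/4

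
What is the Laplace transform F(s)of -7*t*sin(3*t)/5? -42*s/(5*(s^2 + 9)^2)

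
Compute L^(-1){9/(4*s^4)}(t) 3*t^3/8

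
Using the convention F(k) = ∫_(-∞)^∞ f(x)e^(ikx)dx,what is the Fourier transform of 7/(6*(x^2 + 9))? 7*pi*exp(-3*Abs(k))/18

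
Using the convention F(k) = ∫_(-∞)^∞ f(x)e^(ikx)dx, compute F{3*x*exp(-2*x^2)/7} 3*sqrt(2)*I*sqrt(pi)*k*exp(-k^2/8)/56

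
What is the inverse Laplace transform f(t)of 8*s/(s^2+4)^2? 2*t*sin(2*t)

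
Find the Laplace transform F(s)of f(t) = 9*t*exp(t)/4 9/(4*(s - 1)^2)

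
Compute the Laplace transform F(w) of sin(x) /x atan(1/w) 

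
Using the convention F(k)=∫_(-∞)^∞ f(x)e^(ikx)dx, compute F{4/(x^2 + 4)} 2 * pi * exp(-2 * Abs(k))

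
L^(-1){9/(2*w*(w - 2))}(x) 9*exp(x)*sinh(x)/2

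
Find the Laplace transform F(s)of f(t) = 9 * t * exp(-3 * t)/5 9/(5 * (s + 3)^2)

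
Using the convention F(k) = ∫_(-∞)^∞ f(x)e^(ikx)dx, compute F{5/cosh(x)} 5 * pi/cosh(pi * k/2)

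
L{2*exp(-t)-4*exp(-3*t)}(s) 2/(s + 1)-4/(s + 3)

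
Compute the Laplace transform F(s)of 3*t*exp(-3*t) 3/(s+3)^2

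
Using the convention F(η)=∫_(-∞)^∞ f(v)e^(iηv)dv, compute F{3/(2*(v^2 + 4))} 3*pi*exp(-2*Abs(η))/4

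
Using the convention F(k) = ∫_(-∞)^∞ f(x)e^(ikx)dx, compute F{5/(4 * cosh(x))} 5 * pi/(4 * cosh(pi * k/2))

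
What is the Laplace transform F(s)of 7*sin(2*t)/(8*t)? 7*atan(2/s)/8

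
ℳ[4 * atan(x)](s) -2 * pi * sec(pi * s/2)/s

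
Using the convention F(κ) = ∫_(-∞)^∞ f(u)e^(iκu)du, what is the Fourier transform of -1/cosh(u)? -pi/cosh(pi*κ/2)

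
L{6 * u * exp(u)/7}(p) 6/(7 * (p - 1)^2)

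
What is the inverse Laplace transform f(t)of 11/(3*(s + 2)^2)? 11*t*exp(-2*t)/3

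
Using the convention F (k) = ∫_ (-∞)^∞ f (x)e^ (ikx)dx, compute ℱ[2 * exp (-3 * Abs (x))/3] 4/ (k^2 + 9)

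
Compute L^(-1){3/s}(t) 3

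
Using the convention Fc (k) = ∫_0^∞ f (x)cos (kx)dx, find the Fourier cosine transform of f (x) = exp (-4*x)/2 2/ (k^2+16)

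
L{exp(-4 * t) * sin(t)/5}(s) 1/(5 * ((s + 4)^2 + 1))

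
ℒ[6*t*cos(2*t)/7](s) 6*(s^2 - 4)/(7*(s^2+4)^2)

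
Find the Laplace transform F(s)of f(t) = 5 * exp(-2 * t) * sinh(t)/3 5/(3 * ((s+2)^2 - 1))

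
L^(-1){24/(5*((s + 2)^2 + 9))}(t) 8*exp(-2*t)*sin(3*t)/5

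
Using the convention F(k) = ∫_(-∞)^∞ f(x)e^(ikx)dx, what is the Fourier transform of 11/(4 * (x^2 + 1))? 11 * pi * exp(-Abs(k))/4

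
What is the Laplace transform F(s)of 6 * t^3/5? 36/(5 * s^4)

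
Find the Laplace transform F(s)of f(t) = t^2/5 2/(5 * s^3)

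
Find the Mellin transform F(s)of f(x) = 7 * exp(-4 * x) 7 * gamma(s)/4^s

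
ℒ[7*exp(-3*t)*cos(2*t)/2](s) 7*(s + 3)/(2*((s + 3)^2 + 4))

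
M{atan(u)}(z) -pi * sec(pi * z/2)/(2 * z)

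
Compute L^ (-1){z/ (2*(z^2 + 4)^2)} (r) r*sin (2*r)/8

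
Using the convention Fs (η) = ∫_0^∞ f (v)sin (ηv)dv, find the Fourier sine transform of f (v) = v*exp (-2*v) 4*η/ (η^2 + 4)^2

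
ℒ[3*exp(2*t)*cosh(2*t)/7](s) 3*(s - 2)/(7*s*(s - 4))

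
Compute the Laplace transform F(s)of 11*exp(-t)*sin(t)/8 11/(8*((s+1)^2+1))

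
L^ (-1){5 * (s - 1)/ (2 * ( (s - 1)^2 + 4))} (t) 5 * exp (t) * cos (2 * t)/2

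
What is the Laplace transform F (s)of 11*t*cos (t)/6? 11*(s^2 - 1)/ (6*(s^2 + 1)^2)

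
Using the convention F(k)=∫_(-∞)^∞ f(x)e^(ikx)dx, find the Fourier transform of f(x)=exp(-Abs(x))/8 1/(4*(k^2 + 1))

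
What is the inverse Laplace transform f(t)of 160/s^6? 4 * t^5/3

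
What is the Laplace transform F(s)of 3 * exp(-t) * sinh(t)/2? 3/(2 * s * (s + 2))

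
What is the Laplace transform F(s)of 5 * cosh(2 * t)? 5 * s/(s^2 - 4)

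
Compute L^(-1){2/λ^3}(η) η^2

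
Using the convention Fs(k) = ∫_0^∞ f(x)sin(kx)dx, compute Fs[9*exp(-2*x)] 9*k/(k^2 + 4)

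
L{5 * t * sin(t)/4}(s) 5 * s/(2 * (s^2 + 1)^2)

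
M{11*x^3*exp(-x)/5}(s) 11*gamma(s + 3)/5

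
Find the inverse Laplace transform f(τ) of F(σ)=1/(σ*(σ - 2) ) exp(τ)*sinh(τ) 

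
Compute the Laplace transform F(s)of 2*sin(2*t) 4/(s^2 + 4)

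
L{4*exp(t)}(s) 4/(s - 1)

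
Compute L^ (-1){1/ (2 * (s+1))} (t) exp (-t)/2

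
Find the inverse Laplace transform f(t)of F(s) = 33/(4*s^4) 11*t^3/8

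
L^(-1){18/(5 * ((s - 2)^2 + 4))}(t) 9 * exp(2 * t) * sin(2 * t)/5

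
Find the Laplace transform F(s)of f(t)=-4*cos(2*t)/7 -4*s/(7*s^2+28)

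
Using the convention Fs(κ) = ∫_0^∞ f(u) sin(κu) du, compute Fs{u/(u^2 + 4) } pi*exp(-2*κ) /2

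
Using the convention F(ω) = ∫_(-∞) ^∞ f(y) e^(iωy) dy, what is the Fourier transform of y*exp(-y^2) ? I*sqrt(pi)*ω*exp(-ω^2/4) /2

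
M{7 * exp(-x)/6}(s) 7 * gamma(s)/6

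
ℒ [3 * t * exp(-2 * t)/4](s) 3/(4 * (s + 2)^2)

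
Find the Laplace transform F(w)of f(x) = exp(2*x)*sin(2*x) 2/((w - 2)^2 + 4)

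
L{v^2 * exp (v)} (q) 2/ (q - 1)^3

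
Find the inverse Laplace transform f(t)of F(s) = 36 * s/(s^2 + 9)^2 6 * t * sin(3 * t)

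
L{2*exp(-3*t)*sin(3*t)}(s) 6/((s + 3)^2 + 9)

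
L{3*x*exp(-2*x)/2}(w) 3/(2*(w + 2)^2)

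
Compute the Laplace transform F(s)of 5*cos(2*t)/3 5*s/(3*(s^2 + 4))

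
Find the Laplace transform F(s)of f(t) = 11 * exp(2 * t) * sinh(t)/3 11/(3 * ((s - 2)^2 - 1))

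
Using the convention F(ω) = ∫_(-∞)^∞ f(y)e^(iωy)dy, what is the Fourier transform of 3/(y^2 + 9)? pi*exp(-3*Abs(ω))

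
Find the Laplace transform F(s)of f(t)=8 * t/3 8/(3 * s^2)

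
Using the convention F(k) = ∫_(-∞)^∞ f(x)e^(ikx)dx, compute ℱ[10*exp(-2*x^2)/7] 5*sqrt(2)*sqrt(pi)*exp(-k^2/8)/7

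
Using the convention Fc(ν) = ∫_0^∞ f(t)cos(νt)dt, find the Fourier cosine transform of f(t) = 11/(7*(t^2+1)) 11*pi*exp(-ν)/14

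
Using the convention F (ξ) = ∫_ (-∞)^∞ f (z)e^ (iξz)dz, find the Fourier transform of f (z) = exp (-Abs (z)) 2/ (ξ^2 + 1)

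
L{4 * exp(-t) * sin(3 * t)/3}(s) 4/((s + 1)^2 + 9)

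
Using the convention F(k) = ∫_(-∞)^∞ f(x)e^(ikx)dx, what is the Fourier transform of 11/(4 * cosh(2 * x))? 11 * pi/(8 * cosh(pi * k/4))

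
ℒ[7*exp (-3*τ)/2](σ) 7/ (2*(σ + 3))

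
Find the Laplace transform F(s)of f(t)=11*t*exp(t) 11/(s - 1)^2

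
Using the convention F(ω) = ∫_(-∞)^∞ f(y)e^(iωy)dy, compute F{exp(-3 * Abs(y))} 6/(ω^2 + 9)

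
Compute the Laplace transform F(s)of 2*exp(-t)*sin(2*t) 4/((s + 1)^2 + 4)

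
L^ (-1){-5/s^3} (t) -5*t^2/2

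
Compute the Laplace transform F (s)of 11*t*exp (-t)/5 11/ (5*(s + 1)^2)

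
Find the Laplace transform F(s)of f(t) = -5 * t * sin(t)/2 -5 * s/(s^2 + 1)^2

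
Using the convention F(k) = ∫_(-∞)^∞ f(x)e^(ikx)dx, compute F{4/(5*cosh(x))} 4*pi/(5*cosh(pi*k/2))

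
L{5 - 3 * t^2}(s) 5/s - 6/s^3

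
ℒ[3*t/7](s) 3/(7*s^2)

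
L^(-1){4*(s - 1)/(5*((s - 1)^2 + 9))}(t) 4*exp(t)*cos(3*t)/5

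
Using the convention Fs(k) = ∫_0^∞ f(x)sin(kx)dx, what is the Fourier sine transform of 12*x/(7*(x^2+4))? 6*pi*exp(-2*k)/7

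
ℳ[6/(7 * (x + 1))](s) 6 * pi * csc(pi * s)/7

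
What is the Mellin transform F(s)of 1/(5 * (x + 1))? pi * csc(pi * s)/5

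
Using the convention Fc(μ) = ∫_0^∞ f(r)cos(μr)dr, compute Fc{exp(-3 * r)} 3/(μ^2 + 9)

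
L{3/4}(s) 3/(4*s)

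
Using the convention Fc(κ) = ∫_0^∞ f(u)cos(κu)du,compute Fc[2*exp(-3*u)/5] 6/(5*(κ^2 + 9))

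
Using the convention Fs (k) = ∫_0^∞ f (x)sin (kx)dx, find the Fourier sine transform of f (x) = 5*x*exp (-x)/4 5*k/ (2*(k^2 + 1)^2)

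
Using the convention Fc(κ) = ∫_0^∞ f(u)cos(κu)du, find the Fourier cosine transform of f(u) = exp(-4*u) 4/(κ^2 + 16)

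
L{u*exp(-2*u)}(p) (p + 2)^(-2)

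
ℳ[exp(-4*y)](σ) gamma(σ)/4^σ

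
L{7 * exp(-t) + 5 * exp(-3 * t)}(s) 7/(s + 1) + 5/(s + 3)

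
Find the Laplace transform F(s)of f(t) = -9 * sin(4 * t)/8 -9/(2 * s^2 + 32)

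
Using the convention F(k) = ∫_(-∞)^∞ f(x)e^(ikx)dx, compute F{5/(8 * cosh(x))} 5 * pi/(8 * cosh(pi * k/2))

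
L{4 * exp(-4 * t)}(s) 4/(s + 4)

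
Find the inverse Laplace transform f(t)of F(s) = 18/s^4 3*t^3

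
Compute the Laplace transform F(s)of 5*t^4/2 60/s^5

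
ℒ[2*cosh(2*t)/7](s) 2*s/(7*(s^2 - 4))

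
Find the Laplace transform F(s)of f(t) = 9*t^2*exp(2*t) 18/(s - 2)^3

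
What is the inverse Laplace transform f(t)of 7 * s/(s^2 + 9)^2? 7 * t * sin(3 * t)/6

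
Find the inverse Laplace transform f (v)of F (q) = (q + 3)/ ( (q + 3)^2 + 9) exp (-3 * v) * cos (3 * v)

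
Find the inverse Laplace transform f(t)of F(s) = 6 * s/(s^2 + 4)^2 3 * t * sin(2 * t)/2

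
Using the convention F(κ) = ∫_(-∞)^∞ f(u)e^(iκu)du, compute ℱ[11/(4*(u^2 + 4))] 11*pi*exp(-2*Abs(κ))/8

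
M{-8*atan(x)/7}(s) 4*pi*sec(pi*s/2)/(7*s)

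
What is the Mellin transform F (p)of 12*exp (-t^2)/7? 6*gamma (p/2)/7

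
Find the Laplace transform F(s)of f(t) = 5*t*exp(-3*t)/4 5/(4*(s + 3)^2)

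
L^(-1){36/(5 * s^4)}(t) 6 * t^3/5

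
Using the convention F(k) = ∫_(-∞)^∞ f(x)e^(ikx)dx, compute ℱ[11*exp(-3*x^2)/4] 11*sqrt(3)*sqrt(pi)*exp(-k^2/12)/12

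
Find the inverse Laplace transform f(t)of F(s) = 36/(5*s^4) 6*t^3/5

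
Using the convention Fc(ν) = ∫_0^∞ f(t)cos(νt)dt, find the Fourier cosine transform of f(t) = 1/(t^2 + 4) pi * exp(-2 * ν)/4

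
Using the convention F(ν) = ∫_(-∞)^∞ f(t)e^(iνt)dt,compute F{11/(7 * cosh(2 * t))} 11 * pi/(14 * cosh(pi * ν/4))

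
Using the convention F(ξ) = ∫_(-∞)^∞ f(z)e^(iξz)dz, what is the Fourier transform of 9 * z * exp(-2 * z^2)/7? 9 * sqrt(2) * I * sqrt(pi) * ξ * exp(-ξ^2/8)/56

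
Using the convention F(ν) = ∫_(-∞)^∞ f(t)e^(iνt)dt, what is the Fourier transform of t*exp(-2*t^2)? sqrt(2)*I*sqrt(pi)*ν*exp(-ν^2/8)/8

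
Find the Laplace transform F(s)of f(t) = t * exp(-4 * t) (s + 4)^(-2)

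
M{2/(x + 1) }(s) 2*pi*csc(pi*s) 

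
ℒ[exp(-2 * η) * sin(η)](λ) 1/((λ + 2)^2 + 1)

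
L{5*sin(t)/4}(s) 5/(4*(s^2 + 1))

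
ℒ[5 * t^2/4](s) 5/ (2 * s^3)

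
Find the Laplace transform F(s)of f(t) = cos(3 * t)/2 s/(2 * (s^2 + 9))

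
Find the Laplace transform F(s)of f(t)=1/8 1/(8*s)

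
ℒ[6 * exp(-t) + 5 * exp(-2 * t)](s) 6/(s + 1) + 5/(s + 2)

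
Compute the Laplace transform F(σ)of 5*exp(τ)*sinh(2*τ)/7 10/(7*((σ - 1)^2 - 4))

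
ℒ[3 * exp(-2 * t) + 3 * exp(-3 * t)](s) 3/(s + 2) + 3/(s + 3)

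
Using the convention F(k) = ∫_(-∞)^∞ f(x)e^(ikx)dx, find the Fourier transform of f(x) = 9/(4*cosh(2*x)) 9*pi/(8*cosh(pi*k/4))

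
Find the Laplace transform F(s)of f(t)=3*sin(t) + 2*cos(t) 3/(s^2 + 1) + 2*s/(s^2 + 1)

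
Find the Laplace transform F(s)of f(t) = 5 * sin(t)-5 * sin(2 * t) 5/(s^2 + 1)-10/(s^2 + 4)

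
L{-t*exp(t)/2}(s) -1/(2*(s - 1)^2)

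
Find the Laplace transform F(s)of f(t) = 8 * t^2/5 16/(5 * s^3)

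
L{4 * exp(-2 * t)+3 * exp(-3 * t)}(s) 3/(s+3)+4/(s+2)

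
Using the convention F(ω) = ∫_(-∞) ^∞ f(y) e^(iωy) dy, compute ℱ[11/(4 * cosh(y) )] 11 * pi/(4 * cosh(pi * ω/2) ) 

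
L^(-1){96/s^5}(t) 4 * t^4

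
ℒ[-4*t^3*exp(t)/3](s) -8/(s - 1)^4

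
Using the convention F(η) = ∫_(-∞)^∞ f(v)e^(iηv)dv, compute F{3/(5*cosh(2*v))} 3*pi/(10*cosh(pi*η/4))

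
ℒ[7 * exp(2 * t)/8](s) 7/(8 * (s - 2))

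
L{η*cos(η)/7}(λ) (λ^2 - 1)/(7*(λ^2 + 1)^2)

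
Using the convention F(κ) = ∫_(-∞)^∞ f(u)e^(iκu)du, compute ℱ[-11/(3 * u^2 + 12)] -11 * pi * exp(-2 * Abs(κ))/6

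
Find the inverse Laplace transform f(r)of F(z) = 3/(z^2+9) sin(3*r)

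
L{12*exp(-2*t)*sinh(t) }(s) 12/((s + 2) ^2 - 1) 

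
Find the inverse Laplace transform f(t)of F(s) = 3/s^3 3*t^2/2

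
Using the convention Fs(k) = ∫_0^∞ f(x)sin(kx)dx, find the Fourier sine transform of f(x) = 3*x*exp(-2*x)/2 6*k/(k^2 + 4)^2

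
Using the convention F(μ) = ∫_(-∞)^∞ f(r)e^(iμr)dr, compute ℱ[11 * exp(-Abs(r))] 22/(μ^2 + 1)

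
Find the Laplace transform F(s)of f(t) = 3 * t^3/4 9/(2 * s^4)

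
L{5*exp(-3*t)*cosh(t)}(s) 5*(s + 3)/((s + 3)^2 - 1)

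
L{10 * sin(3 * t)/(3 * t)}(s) 10 * atan(3/s)/3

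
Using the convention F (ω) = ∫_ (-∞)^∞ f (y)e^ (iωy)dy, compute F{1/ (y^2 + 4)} pi * exp (-2 * Abs (ω))/2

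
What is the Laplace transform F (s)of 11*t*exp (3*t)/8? 11/ (8*(s - 3)^2)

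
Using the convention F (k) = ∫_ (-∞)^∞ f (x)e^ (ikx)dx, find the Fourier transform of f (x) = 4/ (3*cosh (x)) 4*pi/ (3*cosh (pi*k/2))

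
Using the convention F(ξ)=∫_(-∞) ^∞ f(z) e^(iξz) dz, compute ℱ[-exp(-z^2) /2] -sqrt(pi) * exp(-ξ^2/4) /2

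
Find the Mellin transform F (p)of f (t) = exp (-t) gamma (p)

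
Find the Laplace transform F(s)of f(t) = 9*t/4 9/(4*s^2)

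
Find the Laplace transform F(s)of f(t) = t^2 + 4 2/s^3 + 4/s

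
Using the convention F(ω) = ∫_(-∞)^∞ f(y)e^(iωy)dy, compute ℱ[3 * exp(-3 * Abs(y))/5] 18/(5 * (ω^2 + 9))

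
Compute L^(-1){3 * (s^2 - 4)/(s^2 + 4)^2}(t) 3 * t * cos(2 * t)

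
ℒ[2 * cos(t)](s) 2 * s/(s^2 + 1) 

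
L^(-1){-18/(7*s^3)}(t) -9*t^2/7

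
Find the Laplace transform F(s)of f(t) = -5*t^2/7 -10/(7*s^3)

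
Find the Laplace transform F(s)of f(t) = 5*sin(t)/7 5/(7*(s^2 + 1))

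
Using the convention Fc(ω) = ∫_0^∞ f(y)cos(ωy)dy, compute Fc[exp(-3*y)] 3/(ω^2 + 9)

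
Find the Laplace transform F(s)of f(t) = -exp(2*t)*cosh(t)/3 (2 - s)/(3*((s - 2)^2 - 1))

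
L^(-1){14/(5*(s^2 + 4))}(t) 7*sin(2*t)/5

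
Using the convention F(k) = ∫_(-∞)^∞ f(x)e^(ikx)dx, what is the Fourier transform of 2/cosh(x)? 2*pi/cosh(pi*k/2)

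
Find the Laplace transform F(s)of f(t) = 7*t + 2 7/s^2 + 2/s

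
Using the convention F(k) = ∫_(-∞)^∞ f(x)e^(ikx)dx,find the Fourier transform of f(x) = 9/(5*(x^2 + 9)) 3*pi*exp(-3*Abs(k))/5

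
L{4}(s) 4/s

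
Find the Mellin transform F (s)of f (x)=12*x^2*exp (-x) 12*gamma (s+2)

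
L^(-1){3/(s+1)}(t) 3 * exp(-t)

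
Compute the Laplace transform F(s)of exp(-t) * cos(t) (s+1)/((s+1)^2+1)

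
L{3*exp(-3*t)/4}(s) 3/(4*(s+3))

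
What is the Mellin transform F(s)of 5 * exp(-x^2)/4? 5 * gamma(s/2)/8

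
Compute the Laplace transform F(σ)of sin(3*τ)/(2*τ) atan(3/σ)/2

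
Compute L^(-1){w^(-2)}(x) x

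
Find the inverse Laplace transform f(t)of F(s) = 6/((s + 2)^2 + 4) 3*exp(-2*t)*sin(2*t)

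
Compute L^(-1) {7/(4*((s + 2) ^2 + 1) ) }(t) 7*exp(-2*t)*sin(t) /4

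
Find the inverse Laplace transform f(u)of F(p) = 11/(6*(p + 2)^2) 11*u*exp(-2*u)/6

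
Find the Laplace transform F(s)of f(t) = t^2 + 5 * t 5/s^2 + 2/s^3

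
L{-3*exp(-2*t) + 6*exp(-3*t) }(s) 6/(s + 3) - 3/(s + 2) 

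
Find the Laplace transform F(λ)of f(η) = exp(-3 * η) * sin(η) 1/((λ + 3)^2 + 1)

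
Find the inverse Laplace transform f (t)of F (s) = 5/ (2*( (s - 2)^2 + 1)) 5*exp (2*t)*sin (t)/2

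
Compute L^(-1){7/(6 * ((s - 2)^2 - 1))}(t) 7 * exp(2 * t) * sinh(t)/6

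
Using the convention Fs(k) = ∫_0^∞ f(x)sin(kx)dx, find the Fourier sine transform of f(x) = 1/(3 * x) pi/6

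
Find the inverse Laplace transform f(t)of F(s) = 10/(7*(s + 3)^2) 10*t*exp(-3*t)/7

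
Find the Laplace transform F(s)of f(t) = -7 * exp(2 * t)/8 -7/(8 * s - 16)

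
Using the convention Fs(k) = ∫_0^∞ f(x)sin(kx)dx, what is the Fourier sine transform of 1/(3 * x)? pi/6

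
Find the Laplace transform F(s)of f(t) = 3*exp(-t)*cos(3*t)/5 3*(s + 1)/(5*((s + 1)^2 + 9))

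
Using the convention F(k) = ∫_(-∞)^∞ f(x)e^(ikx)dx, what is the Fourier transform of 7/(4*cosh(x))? 7*pi/(4*cosh(pi*k/2))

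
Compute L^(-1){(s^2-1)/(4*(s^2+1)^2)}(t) t*cos(t)/4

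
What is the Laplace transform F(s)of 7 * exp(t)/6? 7/(6 * (s - 1))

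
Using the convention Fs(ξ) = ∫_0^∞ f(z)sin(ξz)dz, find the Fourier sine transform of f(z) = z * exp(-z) 2 * ξ/(ξ^2 + 1)^2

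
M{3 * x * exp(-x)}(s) 3 * gamma(s + 1)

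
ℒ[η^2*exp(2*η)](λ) 2/(λ - 2)^3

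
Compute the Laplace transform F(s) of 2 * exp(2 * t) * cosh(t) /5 2 * (s - 2) /(5 * ((s - 2) ^2 - 1) ) 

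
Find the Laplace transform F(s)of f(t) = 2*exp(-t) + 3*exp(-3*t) 2/(s + 1) + 3/(s + 3)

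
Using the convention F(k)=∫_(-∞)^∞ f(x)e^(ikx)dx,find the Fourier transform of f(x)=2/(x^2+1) 2*pi*exp(-Abs(k))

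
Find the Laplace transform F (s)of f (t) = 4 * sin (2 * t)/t 4 * atan (2/s)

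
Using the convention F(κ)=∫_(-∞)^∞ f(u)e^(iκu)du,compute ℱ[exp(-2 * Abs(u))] 4/(κ^2 + 4)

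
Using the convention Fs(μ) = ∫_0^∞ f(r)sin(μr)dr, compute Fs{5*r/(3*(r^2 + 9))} 5*pi*exp(-3*μ)/6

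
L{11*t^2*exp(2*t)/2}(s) 11/(s - 2)^3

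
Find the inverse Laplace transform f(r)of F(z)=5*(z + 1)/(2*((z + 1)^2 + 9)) 5*exp(-r)*cos(3*r)/2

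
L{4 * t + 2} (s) 2/s + 4/s^2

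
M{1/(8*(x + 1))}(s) pi*csc(pi*s)/8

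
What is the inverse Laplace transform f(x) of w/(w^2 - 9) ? cosh(3 * x) 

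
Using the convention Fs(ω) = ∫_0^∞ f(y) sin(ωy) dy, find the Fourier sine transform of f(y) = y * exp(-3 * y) 6 * ω/(ω^2 + 9) ^2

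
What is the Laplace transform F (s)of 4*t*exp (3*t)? 4/ (s - 3)^2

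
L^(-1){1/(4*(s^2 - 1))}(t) sinh(t)/4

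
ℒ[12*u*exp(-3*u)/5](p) 12/(5*(p + 3)^2)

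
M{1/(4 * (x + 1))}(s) pi * csc(pi * s)/4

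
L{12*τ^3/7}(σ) 72/(7*σ^4)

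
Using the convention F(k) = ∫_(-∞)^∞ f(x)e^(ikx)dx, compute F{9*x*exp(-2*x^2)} 9*sqrt(2)*I*sqrt(pi)*k*exp(-k^2/8)/8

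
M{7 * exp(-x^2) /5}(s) 7 * gamma(s/2) /10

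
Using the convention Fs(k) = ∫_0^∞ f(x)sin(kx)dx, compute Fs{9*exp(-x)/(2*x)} 9*atan(k)/2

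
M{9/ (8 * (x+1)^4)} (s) 3 * gamma (s) * gamma (4 - s)/16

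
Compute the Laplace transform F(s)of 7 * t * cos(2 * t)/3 7 * (s^2 - 4)/(3 * (s^2+4)^2)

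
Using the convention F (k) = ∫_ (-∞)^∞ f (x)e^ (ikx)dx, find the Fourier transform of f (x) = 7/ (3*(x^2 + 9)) 7*pi*exp (-3*Abs (k))/9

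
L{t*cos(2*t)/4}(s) (s^2 - 4)/(4*(s^2 + 4)^2)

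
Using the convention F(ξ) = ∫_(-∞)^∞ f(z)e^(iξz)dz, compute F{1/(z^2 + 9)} pi * exp(-3 * Abs(ξ))/3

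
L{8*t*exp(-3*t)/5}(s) 8/(5*(s + 3)^2)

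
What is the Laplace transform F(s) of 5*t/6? 5/(6*s^2) 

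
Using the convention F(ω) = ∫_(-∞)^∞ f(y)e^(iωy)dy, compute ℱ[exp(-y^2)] sqrt(pi) * exp(-ω^2/4)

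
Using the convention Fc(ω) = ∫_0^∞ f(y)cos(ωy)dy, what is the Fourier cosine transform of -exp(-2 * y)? -2/(ω^2 + 4)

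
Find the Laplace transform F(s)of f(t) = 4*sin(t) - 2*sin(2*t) 4/(s^2 + 1) - 4/(s^2 + 4)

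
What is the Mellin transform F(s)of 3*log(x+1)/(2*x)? -3*pi*csc(pi*s)/(2*s - 2)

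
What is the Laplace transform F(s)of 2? 2/s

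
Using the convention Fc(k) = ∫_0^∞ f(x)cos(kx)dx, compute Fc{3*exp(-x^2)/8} 3*sqrt(pi)*exp(-k^2/4)/16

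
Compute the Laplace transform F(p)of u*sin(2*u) 4*p/(p^2 + 4)^2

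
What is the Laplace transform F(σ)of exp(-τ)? 1/(σ + 1)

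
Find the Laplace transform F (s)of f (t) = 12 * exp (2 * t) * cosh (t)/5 12 * (s - 2)/ (5 * ( (s - 2)^2 - 1))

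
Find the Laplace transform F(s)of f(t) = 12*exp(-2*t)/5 12/(5*(s + 2))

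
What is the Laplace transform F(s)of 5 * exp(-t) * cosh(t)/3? 5 * (s + 1)/(3 * s * (s + 2))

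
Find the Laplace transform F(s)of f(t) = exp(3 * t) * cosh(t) (s - 3)/((s - 3)^2-1)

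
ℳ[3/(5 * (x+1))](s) 3 * pi * csc(pi * s)/5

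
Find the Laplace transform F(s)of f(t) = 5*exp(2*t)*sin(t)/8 5/(8*((s - 2)^2 + 1))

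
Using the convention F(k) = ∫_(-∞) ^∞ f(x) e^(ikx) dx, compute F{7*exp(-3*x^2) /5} 7*sqrt(3)*sqrt(pi)*exp(-k^2/12) /15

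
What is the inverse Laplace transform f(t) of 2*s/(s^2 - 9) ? 2*cosh(3*t) 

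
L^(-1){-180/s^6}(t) -3 * t^5/2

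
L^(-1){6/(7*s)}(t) 6/7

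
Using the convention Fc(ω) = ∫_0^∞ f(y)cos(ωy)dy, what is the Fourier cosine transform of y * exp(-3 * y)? (9 - ω^2)/(ω^2 + 9)^2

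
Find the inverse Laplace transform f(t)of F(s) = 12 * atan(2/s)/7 12 * sin(2 * t)/(7 * t)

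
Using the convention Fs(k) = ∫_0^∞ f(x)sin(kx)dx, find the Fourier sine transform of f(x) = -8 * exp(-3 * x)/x -8 * atan(k/3)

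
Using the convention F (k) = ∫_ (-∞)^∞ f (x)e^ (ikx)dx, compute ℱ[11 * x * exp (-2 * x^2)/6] 11 * sqrt (2) * I * sqrt (pi) * k * exp (-k^2/8)/48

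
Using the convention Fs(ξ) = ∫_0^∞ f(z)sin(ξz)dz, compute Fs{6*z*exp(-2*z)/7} 24*ξ/(7*(ξ^2 + 4)^2)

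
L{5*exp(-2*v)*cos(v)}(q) 5*(q + 2)/((q + 2)^2 + 1)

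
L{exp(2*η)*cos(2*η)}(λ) (λ - 2)/((λ - 2)^2 + 4)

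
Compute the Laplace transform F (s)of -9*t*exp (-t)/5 -9/ (5*(s + 1)^2)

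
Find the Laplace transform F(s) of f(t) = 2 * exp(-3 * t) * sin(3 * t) 6/((s + 3) ^2 + 9) 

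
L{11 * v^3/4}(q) 33/(2 * q^4)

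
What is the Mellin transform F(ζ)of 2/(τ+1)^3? gamma(ζ) * gamma(3 - ζ)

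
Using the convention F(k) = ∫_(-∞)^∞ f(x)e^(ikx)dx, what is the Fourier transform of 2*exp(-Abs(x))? 4/(k^2 + 1)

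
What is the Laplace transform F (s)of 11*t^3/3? 22/s^4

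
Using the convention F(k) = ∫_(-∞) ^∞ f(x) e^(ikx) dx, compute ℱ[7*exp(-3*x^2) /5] 7*sqrt(3)*sqrt(pi)*exp(-k^2/12) /15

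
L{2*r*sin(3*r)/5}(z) 12*z/(5*(z^2 + 9)^2)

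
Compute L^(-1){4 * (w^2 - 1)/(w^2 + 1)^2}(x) 4 * x * cos(x)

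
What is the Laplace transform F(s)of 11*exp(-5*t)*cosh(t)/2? 11*(s + 5)/(2*((s + 5)^2 - 1))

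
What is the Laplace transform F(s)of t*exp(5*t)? (s - 5)^(-2)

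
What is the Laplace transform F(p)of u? p^(-2)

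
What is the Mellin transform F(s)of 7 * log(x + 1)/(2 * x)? -7 * pi * csc(pi * s)/(2 * s - 2)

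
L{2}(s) 2/s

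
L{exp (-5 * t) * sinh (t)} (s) 1/ ( (s+5)^2-1)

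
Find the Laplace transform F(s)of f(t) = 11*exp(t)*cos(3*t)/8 11*(s - 1)/(8*((s - 1)^2+9))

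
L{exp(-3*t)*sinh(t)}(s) 1/((s + 3)^2-1)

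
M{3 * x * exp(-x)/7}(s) 3 * gamma(s+1)/7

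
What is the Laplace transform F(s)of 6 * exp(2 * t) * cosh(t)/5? 6 * (s - 2)/(5 * ((s - 2)^2 - 1))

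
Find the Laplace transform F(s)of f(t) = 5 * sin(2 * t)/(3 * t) 5 * atan(2/s)/3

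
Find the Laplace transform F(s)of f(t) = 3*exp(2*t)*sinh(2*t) 6/(s*(s - 4))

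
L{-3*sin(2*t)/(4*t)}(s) -3*atan(2/s)/4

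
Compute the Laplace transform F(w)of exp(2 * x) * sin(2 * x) 2/((w - 2)^2 + 4)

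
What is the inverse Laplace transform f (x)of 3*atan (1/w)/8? 3*sin (x)/ (8*x)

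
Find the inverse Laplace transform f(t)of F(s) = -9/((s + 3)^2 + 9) -3*exp(-3*t)*sin(3*t)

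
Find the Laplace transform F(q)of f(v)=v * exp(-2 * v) (q + 2)^(-2)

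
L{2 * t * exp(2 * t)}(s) 2/(s - 2)^2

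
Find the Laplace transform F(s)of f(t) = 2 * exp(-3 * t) 2/(s + 3)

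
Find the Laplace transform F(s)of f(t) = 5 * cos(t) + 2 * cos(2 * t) 2 * s/(s^2 + 4) + 5 * s/(s^2 + 1)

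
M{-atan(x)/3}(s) pi * sec(pi * s/2)/(6 * s)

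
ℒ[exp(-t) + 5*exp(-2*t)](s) 5/(s + 2) + 1/(s + 1)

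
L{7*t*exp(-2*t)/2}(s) 7/(2*(s + 2)^2)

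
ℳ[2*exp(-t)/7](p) 2*gamma(p)/7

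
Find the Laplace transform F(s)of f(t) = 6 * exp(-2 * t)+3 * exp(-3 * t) 6/(s+2)+3/(s+3)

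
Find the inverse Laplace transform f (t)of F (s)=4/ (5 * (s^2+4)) 2 * sin (2 * t)/5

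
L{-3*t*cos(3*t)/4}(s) 3*(9 - s^2)/(4*(s^2 + 9)^2)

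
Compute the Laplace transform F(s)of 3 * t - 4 3/s^2 - 4/s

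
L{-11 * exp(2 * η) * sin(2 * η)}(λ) -22/((λ - 2)^2 + 4)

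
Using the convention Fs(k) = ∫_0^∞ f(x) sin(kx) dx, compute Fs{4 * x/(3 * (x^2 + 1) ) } 2 * pi * exp(-k) /3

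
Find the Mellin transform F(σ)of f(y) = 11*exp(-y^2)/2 11*gamma(σ/2)/4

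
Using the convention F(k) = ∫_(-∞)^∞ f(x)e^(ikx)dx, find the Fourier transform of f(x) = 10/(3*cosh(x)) 10*pi/(3*cosh(pi*k/2))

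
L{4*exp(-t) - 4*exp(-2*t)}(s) 4/(s + 1) - 4/(s + 2)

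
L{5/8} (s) 5/ (8*s)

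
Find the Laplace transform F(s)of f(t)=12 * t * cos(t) 12 * (s^2 - 1)/(s^2 + 1)^2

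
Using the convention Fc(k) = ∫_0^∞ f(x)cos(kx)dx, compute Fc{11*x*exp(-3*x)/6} 11*(9 - k^2)/(6*(k^2+9)^2)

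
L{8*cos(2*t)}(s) 8*s/(s^2 + 4)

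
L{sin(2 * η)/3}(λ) 2/(3 * (λ^2 + 4))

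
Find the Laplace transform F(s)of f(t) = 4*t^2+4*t 4/s^2+8/s^3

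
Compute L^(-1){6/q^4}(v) v^3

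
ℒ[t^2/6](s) 1/(3*s^3)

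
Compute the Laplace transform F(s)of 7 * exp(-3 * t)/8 7/(8 * (s + 3))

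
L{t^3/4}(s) 3/(2 * s^4)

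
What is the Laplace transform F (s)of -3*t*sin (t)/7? -6*s/ (7*(s^2 + 1)^2)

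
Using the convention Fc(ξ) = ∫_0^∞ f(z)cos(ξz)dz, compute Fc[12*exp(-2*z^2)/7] 3*sqrt(2)*sqrt(pi)*exp(-ξ^2/8)/7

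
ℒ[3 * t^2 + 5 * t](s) 5/s^2 + 6/s^3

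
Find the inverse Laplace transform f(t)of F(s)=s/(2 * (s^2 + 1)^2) t * sin(t)/4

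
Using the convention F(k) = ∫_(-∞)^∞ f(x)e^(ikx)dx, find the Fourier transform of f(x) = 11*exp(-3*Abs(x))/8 33/(4*(k^2 + 9))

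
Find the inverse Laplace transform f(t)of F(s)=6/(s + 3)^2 6 * t * exp(-3 * t)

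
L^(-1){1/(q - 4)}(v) exp(4 * v)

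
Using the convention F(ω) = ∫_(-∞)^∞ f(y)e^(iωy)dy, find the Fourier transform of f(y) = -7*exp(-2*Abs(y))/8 -7/(2*ω^2 + 8)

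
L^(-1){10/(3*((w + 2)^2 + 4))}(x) 5*exp(-2*x)*sin(2*x)/3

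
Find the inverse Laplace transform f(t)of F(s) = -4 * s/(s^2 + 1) -4 * cos(t)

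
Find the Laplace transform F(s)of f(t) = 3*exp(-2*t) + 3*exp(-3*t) 3/(s + 3) + 3/(s + 2)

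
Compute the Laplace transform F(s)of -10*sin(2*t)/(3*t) -10*atan(2/s)/3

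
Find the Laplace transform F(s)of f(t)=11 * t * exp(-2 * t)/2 11/(2 * (s + 2)^2)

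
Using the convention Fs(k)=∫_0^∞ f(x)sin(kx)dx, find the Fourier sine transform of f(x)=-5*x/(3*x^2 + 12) -5*pi*exp(-2*k)/6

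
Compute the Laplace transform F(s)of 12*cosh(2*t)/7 12*s/(7*(s^2 - 4))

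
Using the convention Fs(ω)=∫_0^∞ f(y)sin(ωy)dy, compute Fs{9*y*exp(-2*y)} 36*ω/(ω^2 + 4)^2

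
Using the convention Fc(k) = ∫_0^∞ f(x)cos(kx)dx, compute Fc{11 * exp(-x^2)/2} 11 * sqrt(pi) * exp(-k^2/4)/4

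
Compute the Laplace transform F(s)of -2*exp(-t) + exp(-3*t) 1/(s + 3) - 2/(s + 1)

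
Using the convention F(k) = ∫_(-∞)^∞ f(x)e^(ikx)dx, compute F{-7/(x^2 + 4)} -7*pi*exp(-2*Abs(k))/2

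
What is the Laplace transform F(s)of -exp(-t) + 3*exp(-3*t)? 3/(s + 3)-1/(s + 1)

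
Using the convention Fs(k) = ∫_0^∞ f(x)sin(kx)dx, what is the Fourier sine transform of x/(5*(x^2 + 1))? pi*exp(-k)/10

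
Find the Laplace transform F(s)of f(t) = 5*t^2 10/s^3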